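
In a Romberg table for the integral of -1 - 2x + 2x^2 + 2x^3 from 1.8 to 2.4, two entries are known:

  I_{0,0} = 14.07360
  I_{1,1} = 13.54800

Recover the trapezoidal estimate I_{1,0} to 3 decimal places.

From I_{1,1} = (4·I_{1,0} − I_{0,0})/3, solve for I_{1,0}:
4·I_{1,0} = 3·13.54800 + 14.07360 = 54.71760
I_{1,0} = 13.67940

13.679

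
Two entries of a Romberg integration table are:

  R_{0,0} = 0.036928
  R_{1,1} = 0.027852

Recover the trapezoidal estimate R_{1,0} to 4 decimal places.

From R_{1,1} = (4·R_{1,0} − R_{0,0})/3, solve for R_{1,0}:
4·R_{1,0} = 3·0.027852 + 0.036928 = 0.120484
R_{1,0} = 0.030121

0.0301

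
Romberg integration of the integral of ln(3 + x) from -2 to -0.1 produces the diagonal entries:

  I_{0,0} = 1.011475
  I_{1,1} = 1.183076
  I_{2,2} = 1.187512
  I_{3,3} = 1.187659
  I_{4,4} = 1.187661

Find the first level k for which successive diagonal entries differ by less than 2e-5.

k = 4

|I_{1,1} − I_{0,0}| = 0.171601 ≥ 2e-5
|I_{2,2} − I_{1,1}| = 0.004436 ≥ 2e-5
|I_{3,3} − I_{2,2}| = 0.000147 ≥ 2e-5
|I_{4,4} − I_{3,3}| = 0.000002 < 2e-5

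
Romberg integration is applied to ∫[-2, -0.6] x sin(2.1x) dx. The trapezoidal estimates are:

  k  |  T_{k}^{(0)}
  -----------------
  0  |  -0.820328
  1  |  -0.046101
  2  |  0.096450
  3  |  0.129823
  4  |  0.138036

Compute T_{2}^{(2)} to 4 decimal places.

0.1394

T_{1}^{(1)} = -0.046101 + (-0.046101 − (-0.820328))/3 = 0.211975
T_{2}^{(1)} = (4·0.096450 − (-0.046101)) / 3 = 0.143967
T_{2}^{(2)} = (16·0.143967 − 0.211975) / 15 = 0.139433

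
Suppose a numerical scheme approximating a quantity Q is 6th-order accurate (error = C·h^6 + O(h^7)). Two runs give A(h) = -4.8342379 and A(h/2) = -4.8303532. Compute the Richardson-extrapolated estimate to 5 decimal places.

-4.83029

Extrapolated value = (64·A(h/2) − A(h)) / (64 − 1)
= (64·(-4.8303532) − (-4.8342379)) / 63
= -304.3083669 / 63 = -4.8302915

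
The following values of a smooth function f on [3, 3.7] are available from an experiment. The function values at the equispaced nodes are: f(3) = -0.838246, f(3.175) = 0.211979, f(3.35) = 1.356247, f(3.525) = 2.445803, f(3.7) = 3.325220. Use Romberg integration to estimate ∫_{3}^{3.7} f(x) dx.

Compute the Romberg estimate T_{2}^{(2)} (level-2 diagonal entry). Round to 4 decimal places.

T_{0}^{(0)} (trapezoid, 1 panel, h=0.7000): 0.870441
T_{1}^{(0)} (trapezoid, 2 panels, h=0.3500): 0.909907
T_{2}^{(0)} (trapezoid, 4 panels, h=0.1750): 0.920065
T_{1}^{(1)} = 0.909907 + (0.909907 − 0.870441)/3 = 0.923062
T_{2}^{(1)} = 0.920065 + (0.920065 − 0.909907)/3 = 0.923451
T_{2}^{(2)} = 0.923451 + (0.923451 − 0.923062)/15 = 0.923477

0.9235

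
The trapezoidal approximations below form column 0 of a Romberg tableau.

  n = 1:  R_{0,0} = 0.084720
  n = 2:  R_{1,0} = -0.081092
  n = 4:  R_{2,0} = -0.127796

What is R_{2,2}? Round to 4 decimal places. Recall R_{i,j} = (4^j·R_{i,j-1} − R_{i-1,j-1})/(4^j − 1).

-0.1438

R_{1,1} = -0.081092 + (-0.081092 − 0.084720)/3 = -0.136363
R_{2,1} = -0.127796 + (-0.127796 − (-0.081092))/3 = -0.143364
R_{2,2} = -0.143364 + (-0.143364 − (-0.136363))/15 = -0.143831
(Column j=1 coincides with Simpson's rule on the same nodes.)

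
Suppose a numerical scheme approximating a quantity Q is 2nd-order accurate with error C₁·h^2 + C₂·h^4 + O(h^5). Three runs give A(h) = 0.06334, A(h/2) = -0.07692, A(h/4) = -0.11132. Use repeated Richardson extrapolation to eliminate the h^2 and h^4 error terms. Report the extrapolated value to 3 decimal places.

-0.123

First eliminate the h^2 term (factor 2^2 = 4):
  B₁ = (4·(-0.07692) − 0.06334)/3 = -0.12367
  B₂ = (4·(-0.11132) − (-0.07692))/3 = -0.12279
Then eliminate the h^4 term (factor 2^4 = 16):
  (16·(-0.12279) − (-0.12367))/15 = -0.12273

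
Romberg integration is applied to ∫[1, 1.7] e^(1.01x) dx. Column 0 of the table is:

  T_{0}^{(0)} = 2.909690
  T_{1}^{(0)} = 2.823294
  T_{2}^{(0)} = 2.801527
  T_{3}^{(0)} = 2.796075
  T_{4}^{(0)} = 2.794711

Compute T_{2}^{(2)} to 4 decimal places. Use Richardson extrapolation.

T_{1}^{(1)} = (4·2.823294 − 2.909690) / 3 = 2.794495
T_{2}^{(1)} = 2.801527 + (2.801527 − 2.823294)/3 = 2.794271
T_{2}^{(2)} = 2.794271 + (2.794271 − 2.794495)/15 = 2.794256

2.7943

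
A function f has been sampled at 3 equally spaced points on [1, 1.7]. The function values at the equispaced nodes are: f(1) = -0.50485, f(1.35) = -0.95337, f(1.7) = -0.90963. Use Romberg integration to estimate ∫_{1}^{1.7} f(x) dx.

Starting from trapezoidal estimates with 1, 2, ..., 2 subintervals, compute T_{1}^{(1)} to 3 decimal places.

T_{0}^{(0)} (trapezoid, 1 panel, h=0.7000): -0.49507
T_{1}^{(0)} (trapezoid, 2 panels, h=0.3500): -0.58121
T_{1}^{(1)} = -0.58121 + (-0.58121 − (-0.49507))/3 = -0.60992

-0.610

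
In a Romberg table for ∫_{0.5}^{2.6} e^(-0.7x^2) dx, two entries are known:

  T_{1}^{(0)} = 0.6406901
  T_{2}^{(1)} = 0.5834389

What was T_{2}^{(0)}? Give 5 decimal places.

From T_{2}^{(1)} = (4·T_{2}^{(0)} − T_{1}^{(0)})/3, solve for T_{2}^{(0)}:
4·T_{2}^{(0)} = 3·0.5834389 + 0.6406901 = 2.3910068
T_{2}^{(0)} = 0.5977517

0.59775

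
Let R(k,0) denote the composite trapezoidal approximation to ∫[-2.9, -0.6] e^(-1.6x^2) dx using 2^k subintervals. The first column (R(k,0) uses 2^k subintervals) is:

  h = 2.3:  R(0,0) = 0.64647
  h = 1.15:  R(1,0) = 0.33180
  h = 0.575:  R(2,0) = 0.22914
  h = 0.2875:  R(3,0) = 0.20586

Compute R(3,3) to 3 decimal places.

0.198

Richardson extrapolation on the trapezoidal column (denominator 4−1=3):
R(1,1) = 0.33180 + (0.33180 − 0.64647)/3 = 0.22691
R(2,1) = (4·0.22914 − 0.33180) / 3 = 0.19492
R(3,1) = (4·0.20586 − 0.22914) / 3 = 0.19810
R(2,2) = 0.19492 + (0.19492 − 0.22691)/15 = 0.19279
R(3,2) = (16·0.19810 − 0.19492) / 15 = 0.19831
R(3,3) = 0.19831 + (0.19831 − 0.19279)/63 = 0.19840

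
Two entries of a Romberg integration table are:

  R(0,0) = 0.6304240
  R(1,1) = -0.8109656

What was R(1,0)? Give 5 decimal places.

From R(1,1) = (4·R(1,0) − R(0,0))/3, solve for R(1,0):
4·R(1,0) = 3·(-0.8109656) + 0.6304240 = -1.8024728
R(1,0) = -0.4506182

-0.45062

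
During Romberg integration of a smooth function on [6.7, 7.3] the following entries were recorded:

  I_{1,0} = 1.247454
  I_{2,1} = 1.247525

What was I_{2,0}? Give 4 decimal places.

From I_{2,1} = (4·I_{2,0} − I_{1,0})/3, solve for I_{2,0}:
4·I_{2,0} = 3·1.247525 + 1.247454 = 4.990029
I_{2,0} = 1.247507

1.2475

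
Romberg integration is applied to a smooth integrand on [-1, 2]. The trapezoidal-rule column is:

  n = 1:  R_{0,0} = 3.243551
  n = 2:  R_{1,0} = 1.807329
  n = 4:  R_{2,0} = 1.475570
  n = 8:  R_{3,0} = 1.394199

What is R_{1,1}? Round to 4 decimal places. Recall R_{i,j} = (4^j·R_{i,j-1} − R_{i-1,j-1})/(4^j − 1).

R_{1,1} = (4·1.807329 − 3.243551) / 3 = 1.328588

1.3286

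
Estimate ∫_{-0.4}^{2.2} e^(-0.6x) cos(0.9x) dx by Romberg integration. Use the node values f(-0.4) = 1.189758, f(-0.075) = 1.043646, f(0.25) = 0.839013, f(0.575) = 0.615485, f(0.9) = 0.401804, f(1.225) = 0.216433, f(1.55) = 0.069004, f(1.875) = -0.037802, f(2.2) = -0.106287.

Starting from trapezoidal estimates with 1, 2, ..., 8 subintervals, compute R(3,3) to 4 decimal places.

R(0,0) (trapezoid, 1 panel, h=2.6000): 1.408512
R(1,0) (trapezoid, 2 panels, h=1.3000): 1.226601
R(2,0) (trapezoid, 4 panels, h=0.6500): 1.203512
R(3,0) (trapezoid, 8 panels, h=0.3250): 1.199029
R(1,1) = 1.226601 + (1.226601 − 1.408512)/3 = 1.165964
R(2,1) = 1.203512 + (1.203512 − 1.226601)/3 = 1.195816
R(3,1) = 1.199029 + (1.199029 − 1.203512)/3 = 1.197535
R(2,2) = 1.195816 + (1.195816 − 1.165964)/15 = 1.197806
R(3,2) = 1.197535 + (1.197535 − 1.195816)/15 = 1.197650
R(3,3) = 1.197650 + (1.197650 − 1.197806)/63 = 1.197648

1.1976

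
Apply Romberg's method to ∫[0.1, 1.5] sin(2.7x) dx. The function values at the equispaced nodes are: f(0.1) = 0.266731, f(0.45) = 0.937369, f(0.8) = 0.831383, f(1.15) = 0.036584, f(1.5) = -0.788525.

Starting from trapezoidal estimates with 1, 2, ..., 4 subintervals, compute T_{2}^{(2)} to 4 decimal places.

0.5832

T_{0}^{(0)} (trapezoid, 1 panel, h=1.4000): -0.365256
T_{1}^{(0)} (trapezoid, 2 panels, h=0.7000): 0.399340
T_{2}^{(0)} (trapezoid, 4 panels, h=0.3500): 0.540554
T_{1}^{(1)} = 0.399340 + (0.399340 − (-0.365256))/3 = 0.654205
T_{2}^{(1)} = 0.540554 + (0.540554 − 0.399340)/3 = 0.587625
T_{2}^{(2)} = 0.587625 + (0.587625 − 0.654205)/15 = 0.583186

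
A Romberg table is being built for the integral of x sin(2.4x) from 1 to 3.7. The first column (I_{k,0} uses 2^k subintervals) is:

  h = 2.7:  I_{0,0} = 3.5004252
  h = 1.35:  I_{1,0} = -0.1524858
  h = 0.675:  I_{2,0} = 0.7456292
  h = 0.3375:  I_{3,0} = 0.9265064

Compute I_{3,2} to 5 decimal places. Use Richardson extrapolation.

Richardson extrapolation on the trapezoidal column (denominator 4−1=3):
I_{2,1} = 0.7456292 + (0.7456292 − (-0.1524858))/3 = 1.0450009
I_{3,1} = 0.9265064 + (0.9265064 − 0.7456292)/3 = 0.9867988
I_{3,2} = 0.9867988 + (0.9867988 − 1.0450009)/15 = 0.9829187

0.98292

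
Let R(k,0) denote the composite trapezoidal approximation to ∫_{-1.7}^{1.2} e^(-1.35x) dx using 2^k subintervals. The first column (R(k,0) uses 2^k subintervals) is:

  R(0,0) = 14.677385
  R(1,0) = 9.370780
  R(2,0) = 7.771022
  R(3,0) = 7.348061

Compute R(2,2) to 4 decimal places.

7.2135

Richardson extrapolation on the trapezoidal column (denominator 4−1=3):
R(1,1) = 9.370780 + (9.370780 − 14.677385)/3 = 7.601912
R(2,1) = (4·7.771022 − 9.370780) / 3 = 7.237769
R(2,2) = (16·7.237769 − 7.601912) / 15 = 7.213493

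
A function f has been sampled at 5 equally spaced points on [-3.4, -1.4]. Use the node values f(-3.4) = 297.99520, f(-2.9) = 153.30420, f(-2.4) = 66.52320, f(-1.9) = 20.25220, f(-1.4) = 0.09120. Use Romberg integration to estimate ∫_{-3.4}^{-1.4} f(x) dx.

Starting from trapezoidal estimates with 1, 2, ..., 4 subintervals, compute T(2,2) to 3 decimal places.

187.526

T(0,0) (trapezoid, 1 panel, h=2.0000): 298.08640
T(1,0) (trapezoid, 2 panels, h=1.0000): 215.56640
T(2,0) (trapezoid, 4 panels, h=0.5000): 194.56140
T(1,1) = 215.56640 + (215.56640 − 298.08640)/3 = 188.05973
T(2,1) = 194.56140 + (194.56140 − 215.56640)/3 = 187.55973
T(2,2) = 187.55973 + (187.55973 − 188.05973)/15 = 187.52640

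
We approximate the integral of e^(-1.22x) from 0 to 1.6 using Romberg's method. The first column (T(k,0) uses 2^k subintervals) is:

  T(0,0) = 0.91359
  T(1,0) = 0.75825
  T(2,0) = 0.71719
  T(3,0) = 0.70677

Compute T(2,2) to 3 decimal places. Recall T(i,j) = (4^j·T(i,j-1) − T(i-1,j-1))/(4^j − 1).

0.703

Richardson extrapolation on the trapezoidal column (denominator 4−1=3):
T(1,1) = 0.75825 + (0.75825 − 0.91359)/3 = 0.70647
T(2,1) = 0.71719 + (0.71719 − 0.75825)/3 = 0.70350
T(2,2) = (16·0.70350 − 0.70647) / 15 = 0.70330
(Column j=1 coincides with Simpson's rule on the same nodes.)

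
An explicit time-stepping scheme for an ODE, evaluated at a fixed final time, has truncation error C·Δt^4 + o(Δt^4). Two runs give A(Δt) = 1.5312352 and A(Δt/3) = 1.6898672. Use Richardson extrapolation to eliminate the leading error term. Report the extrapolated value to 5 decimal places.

The leading error scales as Δt^4; refining by a factor of 3 reduces it by 3^4 = 81.
Extrapolated value = (81·A(Δt/3) − A(Δt)) / (81 − 1)
= (81·1.6898672 − 1.5312352) / 80
= 135.3480080 / 80 = 1.6918501

1.69185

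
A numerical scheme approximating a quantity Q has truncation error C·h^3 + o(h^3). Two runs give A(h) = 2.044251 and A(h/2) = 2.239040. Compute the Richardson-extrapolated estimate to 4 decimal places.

The leading error scales as h^3; refining by a factor of 2 reduces it by 2^3 = 8.
Extrapolated value = (8·A(h/2) − A(h)) / (8 − 1)
= (8·2.239040 − 2.044251) / 7
= 15.868069 / 7 = 2.266867

2.2669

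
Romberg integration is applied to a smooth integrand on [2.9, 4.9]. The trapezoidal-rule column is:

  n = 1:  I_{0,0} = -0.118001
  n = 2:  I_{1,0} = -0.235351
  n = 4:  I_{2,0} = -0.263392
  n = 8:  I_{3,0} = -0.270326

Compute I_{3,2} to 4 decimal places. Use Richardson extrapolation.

-0.2726

I_{2,1} = -0.263392 + (-0.263392 − (-0.235351))/3 = -0.272739
I_{3,1} = (4·(-0.270326) − (-0.263392)) / 3 = -0.272637
I_{3,2} = (16·(-0.272637) − (-0.272739)) / 15 = -0.272630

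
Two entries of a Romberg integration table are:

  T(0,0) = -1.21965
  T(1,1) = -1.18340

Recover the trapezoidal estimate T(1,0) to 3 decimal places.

From T(1,1) = (4·T(1,0) − T(0,0))/3, solve for T(1,0):
4·T(1,0) = 3·(-1.18340) + (-1.21965) = -4.76985
T(1,0) = -1.19246

-1.192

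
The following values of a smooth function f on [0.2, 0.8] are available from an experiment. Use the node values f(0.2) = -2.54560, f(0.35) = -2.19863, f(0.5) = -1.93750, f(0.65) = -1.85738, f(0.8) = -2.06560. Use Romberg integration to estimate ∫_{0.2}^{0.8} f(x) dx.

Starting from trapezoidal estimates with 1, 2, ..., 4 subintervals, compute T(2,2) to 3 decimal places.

T(0,0) (trapezoid, 1 panel, h=0.6000): -1.38336
T(1,0) (trapezoid, 2 panels, h=0.3000): -1.27293
T(2,0) (trapezoid, 4 panels, h=0.1500): -1.24487
T(1,1) = -1.27293 + (-1.27293 − (-1.38336))/3 = -1.23612
T(2,1) = -1.24487 + (-1.24487 − (-1.27293))/3 = -1.23552
T(2,2) = -1.23552 + (-1.23552 − (-1.23612))/15 = -1.23548

-1.235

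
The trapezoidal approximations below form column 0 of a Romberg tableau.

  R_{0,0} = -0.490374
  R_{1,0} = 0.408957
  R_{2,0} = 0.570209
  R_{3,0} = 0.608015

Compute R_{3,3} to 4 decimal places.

Richardson extrapolation on the trapezoidal column (denominator 4−1=3):
R_{1,1} = 0.408957 + (0.408957 − (-0.490374))/3 = 0.708734
R_{2,1} = (4·0.570209 − 0.408957) / 3 = 0.623960
R_{3,1} = (4·0.608015 − 0.570209) / 3 = 0.620617
R_{2,2} = (16·0.623960 − 0.708734) / 15 = 0.618308
R_{3,2} = 0.620617 + (0.620617 − 0.623960)/15 = 0.620394
R_{3,3} = (64·0.620394 − 0.618308) / 63 = 0.620427
(Column j=1 coincides with Simpson's rule on the same nodes.)

0.6204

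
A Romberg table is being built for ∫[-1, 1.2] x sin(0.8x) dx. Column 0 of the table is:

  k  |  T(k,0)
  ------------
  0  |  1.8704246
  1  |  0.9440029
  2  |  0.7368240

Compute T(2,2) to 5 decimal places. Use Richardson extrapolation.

Richardson extrapolation on the trapezoidal column (denominator 4−1=3):
T(1,1) = 0.9440029 + (0.9440029 − 1.8704246)/3 = 0.6351957
T(2,1) = 0.7368240 + (0.7368240 − 0.9440029)/3 = 0.6677644
T(2,2) = 0.6677644 + (0.6677644 − 0.6351957)/15 = 0.6699356

0.66994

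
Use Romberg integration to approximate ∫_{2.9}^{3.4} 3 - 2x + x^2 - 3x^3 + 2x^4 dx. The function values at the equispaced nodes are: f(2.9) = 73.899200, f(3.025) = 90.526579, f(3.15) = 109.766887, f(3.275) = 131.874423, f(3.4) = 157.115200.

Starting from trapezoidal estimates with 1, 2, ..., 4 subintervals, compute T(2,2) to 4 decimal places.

T(0,0) (trapezoid, 1 panel, h=0.5000): 57.753600
T(1,0) (trapezoid, 2 panels, h=0.2500): 56.318522
T(2,0) (trapezoid, 4 panels, h=0.1250): 55.959386
T(1,1) = 56.318522 + (56.318522 − 57.753600)/3 = 55.840163
T(2,1) = 55.959386 + (55.959386 − 56.318522)/3 = 55.839674
T(2,2) = 55.839674 + (55.839674 − 55.840163)/15 = 55.839641

55.8396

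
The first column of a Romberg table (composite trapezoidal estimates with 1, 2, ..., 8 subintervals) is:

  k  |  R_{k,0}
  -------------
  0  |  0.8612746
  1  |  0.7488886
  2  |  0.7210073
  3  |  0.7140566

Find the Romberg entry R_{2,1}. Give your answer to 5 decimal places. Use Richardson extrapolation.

0.71171

R_{2,1} = 0.7210073 + (0.7210073 − 0.7488886)/3 = 0.7117135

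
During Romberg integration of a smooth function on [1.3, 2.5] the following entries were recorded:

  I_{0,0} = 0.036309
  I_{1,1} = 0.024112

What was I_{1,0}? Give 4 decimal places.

0.0272

From I_{1,1} = (4·I_{1,0} − I_{0,0})/3, solve for I_{1,0}:
4·I_{1,0} = 3·0.024112 + 0.036309 = 0.108645
I_{1,0} = 0.027161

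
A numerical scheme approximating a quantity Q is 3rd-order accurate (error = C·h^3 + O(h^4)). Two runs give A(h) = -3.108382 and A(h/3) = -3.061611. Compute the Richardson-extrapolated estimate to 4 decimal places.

The leading error scales as h^3; refining by a factor of 3 reduces it by 3^3 = 27.
Extrapolated value = (27·A(h/3) − A(h)) / (27 − 1)
= (27·(-3.061611) − (-3.108382)) / 26
= -79.555115 / 26 = -3.059812

-3.0598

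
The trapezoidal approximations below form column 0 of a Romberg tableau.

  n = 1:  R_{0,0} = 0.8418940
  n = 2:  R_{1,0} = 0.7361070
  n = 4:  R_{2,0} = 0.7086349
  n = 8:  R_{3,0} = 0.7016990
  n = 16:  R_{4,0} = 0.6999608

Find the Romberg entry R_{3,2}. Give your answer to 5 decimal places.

R_{2,1} = 0.7086349 + (0.7086349 − 0.7361070)/3 = 0.6994775
R_{3,1} = 0.7016990 + (0.7016990 − 0.7086349)/3 = 0.6993870
R_{3,2} = 0.6993870 + (0.6993870 − 0.6994775)/15 = 0.6993810

0.69938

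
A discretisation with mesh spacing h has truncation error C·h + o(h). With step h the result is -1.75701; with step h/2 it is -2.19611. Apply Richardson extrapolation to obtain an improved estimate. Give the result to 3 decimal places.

Extrapolated value = (2·A(h/2) − A(h)) / (2 − 1)
= (2·(-2.19611) − (-1.75701)) / 1
= -2.63521 / 1 = -2.63521

-2.635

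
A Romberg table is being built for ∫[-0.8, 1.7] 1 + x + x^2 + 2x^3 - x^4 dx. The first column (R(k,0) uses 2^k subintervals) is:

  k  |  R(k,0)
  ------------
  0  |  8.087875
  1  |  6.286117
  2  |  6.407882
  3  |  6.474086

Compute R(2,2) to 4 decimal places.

6.4993

Richardson extrapolation on the trapezoidal column (denominator 4−1=3):
R(1,1) = (4·6.286117 − 8.087875) / 3 = 5.685531
R(2,1) = (4·6.407882 − 6.286117) / 3 = 6.448470
R(2,2) = 6.448470 + (6.448470 − 5.685531)/15 = 6.499333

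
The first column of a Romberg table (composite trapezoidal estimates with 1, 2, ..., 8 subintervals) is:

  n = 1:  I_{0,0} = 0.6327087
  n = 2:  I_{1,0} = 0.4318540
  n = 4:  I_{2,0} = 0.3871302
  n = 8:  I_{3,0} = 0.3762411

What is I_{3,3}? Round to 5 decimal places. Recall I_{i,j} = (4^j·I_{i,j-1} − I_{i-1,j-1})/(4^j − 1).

0.37264

Richardson extrapolation on the trapezoidal column (denominator 4−1=3):
I_{1,1} = (4·0.4318540 − 0.6327087) / 3 = 0.3649024
I_{2,1} = 0.3871302 + (0.3871302 − 0.4318540)/3 = 0.3722223
I_{3,1} = (4·0.3762411 − 0.3871302) / 3 = 0.3726114
I_{2,2} = 0.3722223 + (0.3722223 − 0.3649024)/15 = 0.3727103
I_{3,2} = 0.3726114 + (0.3726114 − 0.3722223)/15 = 0.3726373
I_{3,3} = (64·0.3726373 − 0.3727103) / 63 = 0.3726361
(Column j=1 coincides with Simpson's rule on the same nodes.)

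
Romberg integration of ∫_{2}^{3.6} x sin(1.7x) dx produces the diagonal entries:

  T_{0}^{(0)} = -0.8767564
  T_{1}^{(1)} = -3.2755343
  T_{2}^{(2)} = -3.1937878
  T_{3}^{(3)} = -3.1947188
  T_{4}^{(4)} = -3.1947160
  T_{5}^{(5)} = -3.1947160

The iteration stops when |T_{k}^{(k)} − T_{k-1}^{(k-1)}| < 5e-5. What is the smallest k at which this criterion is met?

k = 4

|T_{1}^{(1)} − T_{0}^{(0)}| = 2.3987779 ≥ 5e-5
|T_{2}^{(2)} − T_{1}^{(1)}| = 0.0817465 ≥ 5e-5
|T_{3}^{(3)} − T_{2}^{(2)}| = 0.0009310 ≥ 5e-5
|T_{4}^{(4)} − T_{3}^{(3)}| = 0.0000028 < 5e-5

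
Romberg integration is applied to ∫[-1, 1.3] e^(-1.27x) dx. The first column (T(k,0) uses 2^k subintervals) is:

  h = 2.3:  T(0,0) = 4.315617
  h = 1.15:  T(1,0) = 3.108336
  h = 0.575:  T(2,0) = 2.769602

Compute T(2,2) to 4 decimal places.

2.6534

T(1,1) = 3.108336 + (3.108336 − 4.315617)/3 = 2.705909
T(2,1) = (4·2.769602 − 3.108336) / 3 = 2.656691
T(2,2) = 2.656691 + (2.656691 − 2.705909)/15 = 2.653410
(Column j=1 coincides with Simpson's rule on the same nodes.)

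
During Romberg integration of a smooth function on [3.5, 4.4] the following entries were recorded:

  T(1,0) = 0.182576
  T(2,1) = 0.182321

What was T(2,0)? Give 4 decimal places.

0.1824

From T(2,1) = (4·T(2,0) − T(1,0))/3, solve for T(2,0):
4·T(2,0) = 3·0.182321 + 0.182576 = 0.729539
T(2,0) = 0.182385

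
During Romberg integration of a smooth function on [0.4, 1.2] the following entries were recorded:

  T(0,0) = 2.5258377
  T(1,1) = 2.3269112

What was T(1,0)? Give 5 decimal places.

2.37664

From T(1,1) = (4·T(1,0) − T(0,0))/3, solve for T(1,0):
4·T(1,0) = 3·2.3269112 + 2.5258377 = 9.5065713
T(1,0) = 2.3766428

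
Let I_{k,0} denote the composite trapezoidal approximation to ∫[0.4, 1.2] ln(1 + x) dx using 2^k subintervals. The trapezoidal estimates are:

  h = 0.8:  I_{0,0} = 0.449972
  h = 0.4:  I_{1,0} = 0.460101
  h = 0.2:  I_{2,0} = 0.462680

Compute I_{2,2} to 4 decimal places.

0.4635

I_{1,1} = 0.460101 + (0.460101 − 0.449972)/3 = 0.463477
I_{2,1} = (4·0.462680 − 0.460101) / 3 = 0.463540
I_{2,2} = (16·0.463540 − 0.463477) / 15 = 0.463544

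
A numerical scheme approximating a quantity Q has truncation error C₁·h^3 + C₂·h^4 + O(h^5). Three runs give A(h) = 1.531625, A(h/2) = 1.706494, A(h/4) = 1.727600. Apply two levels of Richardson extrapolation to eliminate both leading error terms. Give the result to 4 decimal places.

1.7306

First eliminate the h^3 term (factor 2^3 = 8):
  B₁ = (8·1.706494 − 1.531625)/7 = 1.731475
  B₂ = (8·1.727600 − 1.706494)/7 = 1.730615
Then eliminate the h^4 term (factor 2^4 = 16):
  (16·1.730615 − 1.731475)/15 = 1.730558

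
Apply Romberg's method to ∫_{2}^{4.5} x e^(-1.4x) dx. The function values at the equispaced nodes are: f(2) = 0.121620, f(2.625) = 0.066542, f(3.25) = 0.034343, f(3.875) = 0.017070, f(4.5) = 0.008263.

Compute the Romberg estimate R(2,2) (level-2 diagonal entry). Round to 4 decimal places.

0.1110

R(0,0) (trapezoid, 1 panel, h=2.5000): 0.162354
R(1,0) (trapezoid, 2 panels, h=1.2500): 0.124106
R(2,0) (trapezoid, 4 panels, h=0.6250): 0.114310
R(1,1) = 0.124106 + (0.124106 − 0.162354)/3 = 0.111357
R(2,1) = 0.114310 + (0.114310 − 0.124106)/3 = 0.111045
R(2,2) = 0.111045 + (0.111045 − 0.111357)/15 = 0.111024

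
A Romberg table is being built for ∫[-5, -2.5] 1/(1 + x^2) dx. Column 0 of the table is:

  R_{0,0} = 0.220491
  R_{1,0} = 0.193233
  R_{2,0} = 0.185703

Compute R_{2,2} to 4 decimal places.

0.1831

R_{1,1} = (4·0.193233 − 0.220491) / 3 = 0.184147
R_{2,1} = (4·0.185703 − 0.193233) / 3 = 0.183193
R_{2,2} = 0.183193 + (0.183193 − 0.184147)/15 = 0.183129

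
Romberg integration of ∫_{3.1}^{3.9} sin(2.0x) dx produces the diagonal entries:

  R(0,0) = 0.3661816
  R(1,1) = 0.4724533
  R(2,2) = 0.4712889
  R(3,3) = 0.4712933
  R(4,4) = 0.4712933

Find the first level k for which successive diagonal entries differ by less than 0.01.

|R(1,1) − R(0,0)| = 0.1062717 ≥ 0.01
|R(2,2) − R(1,1)| = 0.0011644 < 0.01

k = 2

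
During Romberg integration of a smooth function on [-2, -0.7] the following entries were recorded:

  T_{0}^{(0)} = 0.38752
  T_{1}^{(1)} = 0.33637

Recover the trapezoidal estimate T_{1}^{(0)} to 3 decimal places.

0.349

From T_{1}^{(1)} = (4·T_{1}^{(0)} − T_{0}^{(0)})/3, solve for T_{1}^{(0)}:
4·T_{1}^{(0)} = 3·0.33637 + 0.38752 = 1.39663
T_{1}^{(0)} = 0.34916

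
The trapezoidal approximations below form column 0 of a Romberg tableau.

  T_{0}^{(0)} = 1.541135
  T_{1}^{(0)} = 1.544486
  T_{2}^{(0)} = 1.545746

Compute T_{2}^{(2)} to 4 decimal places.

Richardson extrapolation on the trapezoidal column (denominator 4−1=3):
T_{1}^{(1)} = (4·1.544486 − 1.541135) / 3 = 1.545603
T_{2}^{(1)} = (4·1.545746 − 1.544486) / 3 = 1.546166
T_{2}^{(2)} = (16·1.546166 − 1.545603) / 15 = 1.546204
(Column j=1 coincides with Simpson's rule on the same nodes.)

1.5462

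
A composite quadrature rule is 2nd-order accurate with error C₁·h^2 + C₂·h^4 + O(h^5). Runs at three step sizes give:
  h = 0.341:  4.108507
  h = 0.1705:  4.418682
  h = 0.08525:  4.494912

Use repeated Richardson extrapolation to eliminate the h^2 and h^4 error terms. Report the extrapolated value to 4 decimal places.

4.5202

First eliminate the h^2 term (factor 2^2 = 4):
  B₁ = (4·4.418682 − 4.108507)/3 = 4.522074
  B₂ = (4·4.494912 − 4.418682)/3 = 4.520322
Then eliminate the h^4 term (factor 2^4 = 16):
  (16·4.520322 − 4.522074)/15 = 4.520205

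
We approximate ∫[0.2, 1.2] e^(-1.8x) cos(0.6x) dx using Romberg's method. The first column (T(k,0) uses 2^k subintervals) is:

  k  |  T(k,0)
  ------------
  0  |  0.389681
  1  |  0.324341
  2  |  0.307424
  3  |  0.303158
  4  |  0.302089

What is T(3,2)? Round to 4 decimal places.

0.3017

Richardson extrapolation on the trapezoidal column (denominator 4−1=3):
T(2,1) = 0.307424 + (0.307424 − 0.324341)/3 = 0.301785
T(3,1) = 0.303158 + (0.303158 − 0.307424)/3 = 0.301736
T(3,2) = (16·0.301736 − 0.301785) / 15 = 0.301733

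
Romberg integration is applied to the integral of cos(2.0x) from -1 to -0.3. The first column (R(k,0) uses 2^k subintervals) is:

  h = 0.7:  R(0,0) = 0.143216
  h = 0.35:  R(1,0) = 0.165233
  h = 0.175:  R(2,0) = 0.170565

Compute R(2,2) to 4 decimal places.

R(1,1) = (4·0.165233 − 0.143216) / 3 = 0.172572
R(2,1) = (4·0.170565 − 0.165233) / 3 = 0.172342
R(2,2) = (16·0.172342 − 0.172572) / 15 = 0.172327
(Column j=1 coincides with Simpson's rule on the same nodes.)

0.1723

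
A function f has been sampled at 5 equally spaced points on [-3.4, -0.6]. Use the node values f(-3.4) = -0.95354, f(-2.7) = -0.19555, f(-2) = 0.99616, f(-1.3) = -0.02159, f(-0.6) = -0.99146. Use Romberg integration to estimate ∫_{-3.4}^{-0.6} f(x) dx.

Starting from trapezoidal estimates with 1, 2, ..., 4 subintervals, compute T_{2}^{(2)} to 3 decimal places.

-0.268

T_{0}^{(0)} (trapezoid, 1 panel, h=2.8000): -2.72300
T_{1}^{(0)} (trapezoid, 2 panels, h=1.4000): 0.03312
T_{2}^{(0)} (trapezoid, 4 panels, h=0.7000): -0.13544
T_{1}^{(1)} = 0.03312 + (0.03312 − (-2.72300))/3 = 0.95183
T_{2}^{(1)} = -0.13544 + (-0.13544 − 0.03312)/3 = -0.19163
T_{2}^{(2)} = -0.19163 + (-0.19163 − 0.95183)/15 = -0.26786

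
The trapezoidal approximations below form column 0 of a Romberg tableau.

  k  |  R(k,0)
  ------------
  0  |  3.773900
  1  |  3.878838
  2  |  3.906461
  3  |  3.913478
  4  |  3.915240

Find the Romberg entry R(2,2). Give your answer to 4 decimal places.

R(1,1) = 3.878838 + (3.878838 − 3.773900)/3 = 3.913817
R(2,1) = 3.906461 + (3.906461 − 3.878838)/3 = 3.915669
R(2,2) = 3.915669 + (3.915669 − 3.913817)/15 = 3.915792
(Column j=1 coincides with Simpson's rule on the same nodes.)

3.9158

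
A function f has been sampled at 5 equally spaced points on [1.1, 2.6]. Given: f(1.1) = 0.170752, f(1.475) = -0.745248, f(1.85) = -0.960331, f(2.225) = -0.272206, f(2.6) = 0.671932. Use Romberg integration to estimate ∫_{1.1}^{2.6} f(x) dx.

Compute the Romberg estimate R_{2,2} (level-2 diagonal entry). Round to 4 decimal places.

-0.6364

R_{0,0} (trapezoid, 1 panel, h=1.5000): 0.632013
R_{1,0} (trapezoid, 2 panels, h=0.7500): -0.404242
R_{2,0} (trapezoid, 4 panels, h=0.3750): -0.583666
R_{1,1} = -0.404242 + (-0.404242 − 0.632013)/3 = -0.749660
R_{2,1} = -0.583666 + (-0.583666 − (-0.404242))/3 = -0.643474
R_{2,2} = -0.643474 + (-0.643474 − (-0.749660))/15 = -0.636395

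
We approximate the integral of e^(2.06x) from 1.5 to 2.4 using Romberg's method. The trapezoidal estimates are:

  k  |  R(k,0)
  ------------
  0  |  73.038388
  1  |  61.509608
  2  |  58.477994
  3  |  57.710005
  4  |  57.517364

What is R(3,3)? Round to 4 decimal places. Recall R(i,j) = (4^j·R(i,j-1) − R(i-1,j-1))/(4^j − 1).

Richardson extrapolation on the trapezoidal column (denominator 4−1=3):
R(1,1) = 61.509608 + (61.509608 − 73.038388)/3 = 57.666681
R(2,1) = 58.477994 + (58.477994 − 61.509608)/3 = 57.467456
R(3,1) = 57.710005 + (57.710005 − 58.477994)/3 = 57.454009
R(2,2) = 57.467456 + (57.467456 − 57.666681)/15 = 57.454174
R(3,2) = 57.454009 + (57.454009 − 57.467456)/15 = 57.453113
R(3,3) = (64·57.453113 − 57.454174) / 63 = 57.453096

57.4531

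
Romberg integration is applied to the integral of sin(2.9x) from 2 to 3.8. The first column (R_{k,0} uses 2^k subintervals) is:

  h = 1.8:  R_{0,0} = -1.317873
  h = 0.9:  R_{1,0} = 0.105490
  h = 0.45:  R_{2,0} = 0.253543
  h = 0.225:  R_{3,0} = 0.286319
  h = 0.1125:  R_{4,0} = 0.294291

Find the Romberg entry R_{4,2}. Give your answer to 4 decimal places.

R_{3,1} = (4·0.286319 − 0.253543) / 3 = 0.297244
R_{4,1} = 0.294291 + (0.294291 − 0.286319)/3 = 0.296948
R_{4,2} = (16·0.296948 − 0.297244) / 15 = 0.296928

0.2969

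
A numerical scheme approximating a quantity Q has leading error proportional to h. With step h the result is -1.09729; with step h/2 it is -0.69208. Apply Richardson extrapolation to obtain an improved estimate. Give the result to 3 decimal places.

-0.287

The leading error scales as h; refining by a factor of 2 reduces it by 2^1 = 2.
Extrapolated value = (2·A(h/2) − A(h)) / (2 − 1)
= (2·(-0.69208) − (-1.09729)) / 1
= -0.28687 / 1 = -0.28687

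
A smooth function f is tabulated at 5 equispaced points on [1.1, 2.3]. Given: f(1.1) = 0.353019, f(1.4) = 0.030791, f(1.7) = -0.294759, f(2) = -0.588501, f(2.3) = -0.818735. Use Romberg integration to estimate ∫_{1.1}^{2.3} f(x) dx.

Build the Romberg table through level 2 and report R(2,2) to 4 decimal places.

R(0,0) (trapezoid, 1 panel, h=1.2000): -0.279430
R(1,0) (trapezoid, 2 panels, h=0.6000): -0.316570
R(2,0) (trapezoid, 4 panels, h=0.3000): -0.325598
R(1,1) = -0.316570 + (-0.316570 − (-0.279430))/3 = -0.328950
R(2,1) = -0.325598 + (-0.325598 − (-0.316570))/3 = -0.328607
R(2,2) = -0.328607 + (-0.328607 − (-0.328950))/15 = -0.328584

-0.3286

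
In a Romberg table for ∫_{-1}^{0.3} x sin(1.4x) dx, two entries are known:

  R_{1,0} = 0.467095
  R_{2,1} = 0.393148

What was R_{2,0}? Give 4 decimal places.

From R_{2,1} = (4·R_{2,0} − R_{1,0})/3, solve for R_{2,0}:
4·R_{2,0} = 3·0.393148 + 0.467095 = 1.646539
R_{2,0} = 0.411635

0.4116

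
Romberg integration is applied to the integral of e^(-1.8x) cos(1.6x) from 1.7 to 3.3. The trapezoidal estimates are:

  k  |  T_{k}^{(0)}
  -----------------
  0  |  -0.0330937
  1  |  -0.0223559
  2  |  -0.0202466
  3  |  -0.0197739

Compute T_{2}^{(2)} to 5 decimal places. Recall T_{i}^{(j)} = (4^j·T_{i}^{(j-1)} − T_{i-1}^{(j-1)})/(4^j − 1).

-0.01959

Richardson extrapolation on the trapezoidal column (denominator 4−1=3):
T_{1}^{(1)} = (4·(-0.0223559) − (-0.0330937)) / 3 = -0.0187766
T_{2}^{(1)} = -0.0202466 + (-0.0202466 − (-0.0223559))/3 = -0.0195435
T_{2}^{(2)} = -0.0195435 + (-0.0195435 − (-0.0187766))/15 = -0.0195946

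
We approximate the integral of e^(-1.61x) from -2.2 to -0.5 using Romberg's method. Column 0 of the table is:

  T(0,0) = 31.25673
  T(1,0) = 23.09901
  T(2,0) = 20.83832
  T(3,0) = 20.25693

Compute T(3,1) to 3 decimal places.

Richardson extrapolation on the trapezoidal column (denominator 4−1=3):
T(3,1) = 20.25693 + (20.25693 − 20.83832)/3 = 20.06313

20.063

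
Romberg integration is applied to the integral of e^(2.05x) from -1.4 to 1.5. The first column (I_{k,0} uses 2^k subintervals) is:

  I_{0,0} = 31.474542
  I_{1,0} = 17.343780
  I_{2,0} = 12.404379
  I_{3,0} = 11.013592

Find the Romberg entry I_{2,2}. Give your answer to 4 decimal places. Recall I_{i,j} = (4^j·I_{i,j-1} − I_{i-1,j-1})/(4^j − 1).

10.6329

I_{1,1} = (4·17.343780 − 31.474542) / 3 = 12.633526
I_{2,1} = (4·12.404379 − 17.343780) / 3 = 10.757912
I_{2,2} = (16·10.757912 − 12.633526) / 15 = 10.632871
(Column j=1 coincides with Simpson's rule on the same nodes.)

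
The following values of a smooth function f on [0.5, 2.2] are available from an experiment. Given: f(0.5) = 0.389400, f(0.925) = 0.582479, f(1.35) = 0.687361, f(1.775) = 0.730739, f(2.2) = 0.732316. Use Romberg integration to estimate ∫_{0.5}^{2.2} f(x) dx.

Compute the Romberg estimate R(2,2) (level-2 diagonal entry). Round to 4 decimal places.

1.0979

R(0,0) (trapezoid, 1 panel, h=1.7000): 0.953459
R(1,0) (trapezoid, 2 panels, h=0.8500): 1.060986
R(2,0) (trapezoid, 4 panels, h=0.4250): 1.088611
R(1,1) = 1.060986 + (1.060986 − 0.953459)/3 = 1.096828
R(2,1) = 1.088611 + (1.088611 − 1.060986)/3 = 1.097819
R(2,2) = 1.097819 + (1.097819 − 1.096828)/15 = 1.097885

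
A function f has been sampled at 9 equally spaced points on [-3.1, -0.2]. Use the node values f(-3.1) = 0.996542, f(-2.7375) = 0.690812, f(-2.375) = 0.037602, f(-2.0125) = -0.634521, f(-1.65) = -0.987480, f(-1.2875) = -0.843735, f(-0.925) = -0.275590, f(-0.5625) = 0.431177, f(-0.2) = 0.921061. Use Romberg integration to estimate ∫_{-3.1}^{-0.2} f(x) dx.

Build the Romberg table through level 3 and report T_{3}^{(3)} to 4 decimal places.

-0.2368

T_{0}^{(0)} (trapezoid, 1 panel, h=2.9000): 2.780524
T_{1}^{(0)} (trapezoid, 2 panels, h=1.4500): -0.041584
T_{2}^{(0)} (trapezoid, 4 panels, h=0.7250): -0.193333
T_{3}^{(0)} (trapezoid, 8 panels, h=0.3625): -0.225813
T_{1}^{(1)} = -0.041584 + (-0.041584 − 2.780524)/3 = -0.982287
T_{2}^{(1)} = -0.193333 + (-0.193333 − (-0.041584))/3 = -0.243916
T_{3}^{(1)} = -0.225813 + (-0.225813 − (-0.193333))/3 = -0.236640
T_{2}^{(2)} = -0.243916 + (-0.243916 − (-0.982287))/15 = -0.194691
T_{3}^{(2)} = -0.236640 + (-0.236640 − (-0.243916))/15 = -0.236155
T_{3}^{(3)} = -0.236155 + (-0.236155 − (-0.194691))/63 = -0.236813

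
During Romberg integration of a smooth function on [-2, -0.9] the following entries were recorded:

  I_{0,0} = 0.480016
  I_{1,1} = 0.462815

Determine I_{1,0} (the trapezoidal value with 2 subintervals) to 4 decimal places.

0.4671

From I_{1,1} = (4·I_{1,0} − I_{0,0})/3, solve for I_{1,0}:
4·I_{1,0} = 3·0.462815 + 0.480016 = 1.868461
I_{1,0} = 0.467115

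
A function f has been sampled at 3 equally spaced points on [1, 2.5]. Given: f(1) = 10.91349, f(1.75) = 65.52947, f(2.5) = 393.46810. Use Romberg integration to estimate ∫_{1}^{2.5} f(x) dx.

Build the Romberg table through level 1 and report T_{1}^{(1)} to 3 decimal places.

T_{0}^{(0)} (trapezoid, 1 panel, h=1.5000): 303.28619
T_{1}^{(0)} (trapezoid, 2 panels, h=0.7500): 200.79020
T_{1}^{(1)} = 200.79020 + (200.79020 − 303.28619)/3 = 166.62487

166.625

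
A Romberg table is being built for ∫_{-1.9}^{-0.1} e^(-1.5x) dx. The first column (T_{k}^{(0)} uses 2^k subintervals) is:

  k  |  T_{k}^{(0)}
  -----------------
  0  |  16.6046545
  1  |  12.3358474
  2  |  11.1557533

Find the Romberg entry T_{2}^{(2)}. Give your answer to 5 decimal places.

10.75235

Richardson extrapolation on the trapezoidal column (denominator 4−1=3):
T_{1}^{(1)} = 12.3358474 + (12.3358474 − 16.6046545)/3 = 10.9129117
T_{2}^{(1)} = 11.1557533 + (11.1557533 − 12.3358474)/3 = 10.7623886
T_{2}^{(2)} = 10.7623886 + (10.7623886 − 10.9129117)/15 = 10.7523537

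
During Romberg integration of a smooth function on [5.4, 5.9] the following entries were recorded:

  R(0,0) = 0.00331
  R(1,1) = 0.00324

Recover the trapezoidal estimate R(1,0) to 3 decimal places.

0.003

From R(1,1) = (4·R(1,0) − R(0,0))/3, solve for R(1,0):
4·R(1,0) = 3·0.00324 + 0.00331 = 0.01303
R(1,0) = 0.00326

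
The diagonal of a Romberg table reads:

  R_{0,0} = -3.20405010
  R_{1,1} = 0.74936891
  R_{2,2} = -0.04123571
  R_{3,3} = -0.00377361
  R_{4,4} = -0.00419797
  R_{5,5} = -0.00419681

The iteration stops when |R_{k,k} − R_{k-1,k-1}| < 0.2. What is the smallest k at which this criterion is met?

|R_{1,1} − R_{0,0}| = 3.95341901 ≥ 0.2
|R_{2,2} − R_{1,1}| = 0.79060462 ≥ 0.2
|R_{3,3} − R_{2,2}| = 0.03746210 < 0.2

k = 3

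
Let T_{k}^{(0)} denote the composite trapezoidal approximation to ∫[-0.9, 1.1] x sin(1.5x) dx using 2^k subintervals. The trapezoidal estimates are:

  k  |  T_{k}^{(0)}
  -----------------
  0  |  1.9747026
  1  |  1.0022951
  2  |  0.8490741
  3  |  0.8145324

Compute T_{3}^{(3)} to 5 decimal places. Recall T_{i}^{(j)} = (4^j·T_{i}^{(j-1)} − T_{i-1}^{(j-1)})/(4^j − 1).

0.80331

Richardson extrapolation on the trapezoidal column (denominator 4−1=3):
T_{1}^{(1)} = 1.0022951 + (1.0022951 − 1.9747026)/3 = 0.6781593
T_{2}^{(1)} = 0.8490741 + (0.8490741 − 1.0022951)/3 = 0.7980004
T_{3}^{(1)} = (4·0.8145324 − 0.8490741) / 3 = 0.8030185
T_{2}^{(2)} = (16·0.7980004 − 0.6781593) / 15 = 0.8059898
T_{3}^{(2)} = (16·0.8030185 − 0.7980004) / 15 = 0.8033530
T_{3}^{(3)} = 0.8033530 + (0.8033530 − 0.8059898)/63 = 0.8033111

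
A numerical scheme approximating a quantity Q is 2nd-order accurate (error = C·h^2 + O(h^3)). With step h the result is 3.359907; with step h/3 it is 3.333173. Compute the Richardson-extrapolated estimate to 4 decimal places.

3.3298

The leading error scales as h^2; refining by a factor of 3 reduces it by 3^2 = 9.
Extrapolated value = (9·A(h/3) − A(h)) / (9 − 1)
= (9·3.333173 − 3.359907) / 8
= 26.638650 / 8 = 3.329831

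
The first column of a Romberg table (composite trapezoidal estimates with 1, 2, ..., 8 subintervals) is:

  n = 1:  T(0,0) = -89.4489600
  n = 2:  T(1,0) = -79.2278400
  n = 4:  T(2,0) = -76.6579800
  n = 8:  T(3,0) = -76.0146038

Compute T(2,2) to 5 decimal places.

Richardson extrapolation on the trapezoidal column (denominator 4−1=3):
T(1,1) = -79.2278400 + (-79.2278400 − (-89.4489600))/3 = -75.8208000
T(2,1) = -76.6579800 + (-76.6579800 − (-79.2278400))/3 = -75.8013600
T(2,2) = -75.8013600 + (-75.8013600 − (-75.8208000))/15 = -75.8000640

-75.80006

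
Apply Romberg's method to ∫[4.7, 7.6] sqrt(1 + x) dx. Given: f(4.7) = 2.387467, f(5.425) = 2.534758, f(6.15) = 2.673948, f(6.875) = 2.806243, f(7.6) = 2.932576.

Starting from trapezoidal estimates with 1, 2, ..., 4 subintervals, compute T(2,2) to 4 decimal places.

T(0,0) (trapezoid, 1 panel, h=2.9000): 7.714062
T(1,0) (trapezoid, 2 panels, h=1.4500): 7.734256
T(2,0) (trapezoid, 4 panels, h=0.7250): 7.739354
T(1,1) = 7.734256 + (7.734256 − 7.714062)/3 = 7.740987
T(2,1) = 7.739354 + (7.739354 − 7.734256)/3 = 7.741053
T(2,2) = 7.741053 + (7.741053 − 7.740987)/15 = 7.741057

7.7411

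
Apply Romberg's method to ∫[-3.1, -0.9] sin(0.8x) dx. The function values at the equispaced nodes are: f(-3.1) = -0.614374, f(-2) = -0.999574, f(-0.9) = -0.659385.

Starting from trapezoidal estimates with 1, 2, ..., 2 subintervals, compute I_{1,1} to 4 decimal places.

I_{0,0} (trapezoid, 1 panel, h=2.2000): -1.401135
I_{1,0} (trapezoid, 2 panels, h=1.1000): -1.800099
I_{1,1} = -1.800099 + (-1.800099 − (-1.401135))/3 = -1.933087

-1.9331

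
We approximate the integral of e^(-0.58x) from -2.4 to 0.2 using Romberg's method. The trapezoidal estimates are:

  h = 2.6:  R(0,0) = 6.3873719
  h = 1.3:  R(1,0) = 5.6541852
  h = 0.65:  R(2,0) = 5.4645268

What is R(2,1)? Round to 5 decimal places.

Richardson extrapolation on the trapezoidal column (denominator 4−1=3):
R(2,1) = (4·5.4645268 − 5.6541852) / 3 = 5.4013073

5.40131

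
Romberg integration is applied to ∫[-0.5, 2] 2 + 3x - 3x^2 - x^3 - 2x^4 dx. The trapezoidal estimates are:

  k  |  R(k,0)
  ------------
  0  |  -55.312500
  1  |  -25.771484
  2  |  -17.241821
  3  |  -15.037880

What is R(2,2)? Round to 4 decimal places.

-14.2969

Richardson extrapolation on the trapezoidal column (denominator 4−1=3):
R(1,1) = -25.771484 + (-25.771484 − (-55.312500))/3 = -15.924479
R(2,1) = (4·(-17.241821) − (-25.771484)) / 3 = -14.398600
R(2,2) = -14.398600 + (-14.398600 − (-15.924479))/15 = -14.296875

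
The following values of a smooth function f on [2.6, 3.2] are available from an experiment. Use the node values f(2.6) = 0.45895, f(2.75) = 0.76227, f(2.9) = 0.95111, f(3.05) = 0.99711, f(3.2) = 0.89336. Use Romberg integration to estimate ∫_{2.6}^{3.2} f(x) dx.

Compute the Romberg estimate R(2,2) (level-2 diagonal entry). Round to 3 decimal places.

0.515

R(0,0) (trapezoid, 1 panel, h=0.6000): 0.40569
R(1,0) (trapezoid, 2 panels, h=0.3000): 0.48818
R(2,0) (trapezoid, 4 panels, h=0.1500): 0.50800
R(1,1) = 0.48818 + (0.48818 − 0.40569)/3 = 0.51568
R(2,1) = 0.50800 + (0.50800 − 0.48818)/3 = 0.51461
R(2,2) = 0.51461 + (0.51461 − 0.51568)/15 = 0.51454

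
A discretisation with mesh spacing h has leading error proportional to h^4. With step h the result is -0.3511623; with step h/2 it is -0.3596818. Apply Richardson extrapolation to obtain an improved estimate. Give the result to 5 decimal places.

-0.36025

Extrapolated value = (16·A(h/2) − A(h)) / (16 − 1)
= (16·(-0.3596818) − (-0.3511623)) / 15
= -5.4037465 / 15 = -0.3602498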